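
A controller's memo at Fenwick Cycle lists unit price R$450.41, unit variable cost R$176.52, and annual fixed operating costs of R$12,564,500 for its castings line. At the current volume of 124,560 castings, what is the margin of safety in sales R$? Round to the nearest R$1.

Each unit contributes R$450.41 − R$176.52 = R$273.89. Break-even units = R$12,564,500 ÷ R$273.89 = 45,874.26; break-even revenue = 45,874.26 × R$450.41 = R$20,662,223.68.
Actual sales revenue = 124,560 × R$450.41 = R$56,103,069.60.
Margin of safety = R$56,103,069.60 − R$20,662,223.68 = R$35,440,846.

R$35,440,846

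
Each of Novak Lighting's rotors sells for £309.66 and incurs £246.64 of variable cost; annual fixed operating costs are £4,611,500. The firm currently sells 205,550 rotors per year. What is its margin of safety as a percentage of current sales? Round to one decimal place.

64.4%

Each unit contributes £309.66 − £246.64 = £63.02. Break-even units = £4,611,500 ÷ £63.02 = 73,175.18; break-even revenue = 73,175.18 × £309.66 = £22,659,427.01.
Current sales = 205,550 × £309.66 = £63,650,613.00.
Margin of safety = (£63,650,613.00 − £22,659,427.01) ÷ £63,650,613.00 = 64.4%.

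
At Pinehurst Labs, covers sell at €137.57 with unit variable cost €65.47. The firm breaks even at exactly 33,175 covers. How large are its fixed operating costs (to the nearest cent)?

€2,391,917.50

Unit CM = price − variable cost = €137.57 − €65.47 = €72.10.
Fixed costs = break-even units × CM = 33,175 × €72.10 = €2,391,917.50.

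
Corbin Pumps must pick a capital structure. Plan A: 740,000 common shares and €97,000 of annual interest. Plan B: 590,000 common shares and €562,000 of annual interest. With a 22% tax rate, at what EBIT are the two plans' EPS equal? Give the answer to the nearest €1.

€2,391,000

At indifference, (EBIT − 97,000)(1 − t)/740,000 = (EBIT − 562,000)(1 − t)/590,000.
Cancelling (1 − t) and cross-multiplying: 590,000·(EBIT − 97,000) = 740,000·(EBIT − 562,000).
EBIT × (740,000 − 590,000) = 562,000 × 740,000 − 97,000 × 590,000 = 358,650,000,000, so EBIT = 358,650,000,000 ÷ 150,000 = 2,391,000.00.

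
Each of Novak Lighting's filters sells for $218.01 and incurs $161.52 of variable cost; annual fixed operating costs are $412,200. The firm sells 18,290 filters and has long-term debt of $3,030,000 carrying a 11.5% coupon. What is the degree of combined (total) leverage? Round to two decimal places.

3.79

Total contribution margin = 18,290 × $56.49 = $1,033,202.10.
Operating income = contribution − fixed costs = $1,033,202.10 − $412,200 = $621,002.10. Interest = $348,450.00, so EBIT − I = $272,552.10.
Degree of total leverage = total CM / (EBIT − interest) = $1,033,202.10 / $272,552.10 = 3.7908.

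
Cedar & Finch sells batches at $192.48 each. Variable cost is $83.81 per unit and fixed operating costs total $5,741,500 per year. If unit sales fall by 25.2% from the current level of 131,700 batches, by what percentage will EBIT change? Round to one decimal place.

Contribution at this volume is 131,700 × $108.67 = $14,311,839.00.
EBIT = $14,311,839.00 − $5,741,500 = $8,570,339.00.
So DOL = total CM / EBIT = $14,311,839.00 / $8,570,339.00 = 1.6699.
So EBIT moves 1.6699 × (-25.2%) = -42.1%.

-42.1%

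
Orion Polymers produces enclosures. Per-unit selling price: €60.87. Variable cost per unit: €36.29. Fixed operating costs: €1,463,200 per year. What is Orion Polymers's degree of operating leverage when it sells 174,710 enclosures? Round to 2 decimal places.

1.52

Contribution at this volume is 174,710 × €24.58 = €4,294,371.80.
EBIT = €4,294,371.80 − €1,463,200 = €2,831,171.80.
Degree of operating leverage = €4,294,371.80 / €2,831,171.80 = 1.5168.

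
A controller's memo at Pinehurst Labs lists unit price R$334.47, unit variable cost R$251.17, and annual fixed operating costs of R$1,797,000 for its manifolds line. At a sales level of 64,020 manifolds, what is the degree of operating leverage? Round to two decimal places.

At 64,020 units, contribution = 64,020 × R$83.30 = R$5,332,866.00.
Operating income = contribution − fixed costs = R$5,332,866.00 − R$1,797,000 = R$3,535,866.00.
So DOL = total CM / EBIT = R$5,332,866.00 / R$3,535,866.00 = 1.5082.

1.51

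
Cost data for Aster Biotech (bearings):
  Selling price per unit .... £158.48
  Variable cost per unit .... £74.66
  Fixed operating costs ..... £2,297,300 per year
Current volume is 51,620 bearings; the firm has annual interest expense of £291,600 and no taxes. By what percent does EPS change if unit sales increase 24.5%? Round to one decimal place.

Contribution at this volume is 51,620 × £83.82 = £4,326,788.40.
Subtracting fixed costs: EBIT = £4,326,788.40 − £2,297,300 = £2,029,488.40.
After interest of £291,600.00, pre-tax earnings = £1,737,888.40.
Degree of combined leverage = contribution ÷ (EBIT − I) = £4,326,788.40 ÷ £1,737,888.40 = 2.4897.
%ΔEPS = DCL × %ΔSales = 2.4897 × +24.5% = +61.0%.

+61.0%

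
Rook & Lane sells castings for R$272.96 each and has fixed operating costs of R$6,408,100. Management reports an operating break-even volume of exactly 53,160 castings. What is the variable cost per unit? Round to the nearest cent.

R$152.42

At break-even, FC = Q × (P − VC), so P − VC = R$6,408,100 ÷ 53,160 = R$120.5436.
Variable cost per unit = R$272.96 − R$120.5436 = R$152.42.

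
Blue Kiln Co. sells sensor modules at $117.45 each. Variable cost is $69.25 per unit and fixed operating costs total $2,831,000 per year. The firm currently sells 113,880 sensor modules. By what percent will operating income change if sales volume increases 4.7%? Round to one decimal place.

+9.7%

At 113,880 units, contribution = 113,880 × $48.20 = $5,489,016.00.
EBIT = $5,489,016.00 − $2,831,000 = $2,658,016.00.
So DOL = total CM / EBIT = $5,489,016.00 / $2,658,016.00 = 2.0651.
%ΔEBIT = DOL × %ΔSales = 2.0651 × +4.7% = +9.7%.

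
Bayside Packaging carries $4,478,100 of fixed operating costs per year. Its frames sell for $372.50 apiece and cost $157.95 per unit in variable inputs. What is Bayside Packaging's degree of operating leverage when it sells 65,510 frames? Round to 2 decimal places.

Total contribution margin = 65,510 × $214.55 = $14,055,170.50.
EBIT = $14,055,170.50 − $4,478,100 = $9,577,070.50.
Degree of operating leverage = $14,055,170.50 / $9,577,070.50 = 1.4676.

1.47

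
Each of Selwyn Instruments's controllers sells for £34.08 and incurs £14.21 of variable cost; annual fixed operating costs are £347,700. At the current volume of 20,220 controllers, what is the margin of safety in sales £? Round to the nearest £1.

£92,740

Contribution margin per unit = £34.08 − £14.21 = £19.87. Break-even units = £347,700 ÷ £19.87 = 17,498.74; break-even revenue = 17,498.74 × £34.08 = £596,357.12.
Current sales = 20,220 × £34.08 = £689,097.60.
Margin of safety = £689,097.60 − £596,357.12 = £92,740.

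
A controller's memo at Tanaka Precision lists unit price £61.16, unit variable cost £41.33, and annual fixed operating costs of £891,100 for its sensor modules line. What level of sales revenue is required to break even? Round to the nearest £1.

CM per unit = £61.16 − £41.33 = £19.83; CM ratio = £19.83 / £61.16 = 0.3242.
Break-even revenue = fixed costs × price ÷ CM = £891,100 × £61.16 ÷ £19.83 = £2,748,345.

£2,748,345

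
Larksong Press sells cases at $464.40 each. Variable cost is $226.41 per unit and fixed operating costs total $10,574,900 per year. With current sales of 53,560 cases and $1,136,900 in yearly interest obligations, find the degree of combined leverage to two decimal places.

12.32

Total contribution margin = 53,560 × $237.99 = $12,746,744.40.
Operating income = contribution − fixed costs = $12,746,744.40 − $10,574,900 = $2,171,844.40. Interest = $1,136,900.00.
DOL = $12,746,744.40 ÷ $2,171,844.40 = 5.8691; DFL = $2,171,844.40 ÷ $1,034,944.40 = 2.0985.
DCL = DOL × DFL = 5.8691 × 2.0985 = 12.3163.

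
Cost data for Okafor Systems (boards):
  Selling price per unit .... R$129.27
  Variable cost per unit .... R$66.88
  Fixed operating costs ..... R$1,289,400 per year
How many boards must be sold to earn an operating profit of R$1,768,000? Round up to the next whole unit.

49,005 boards

Contribution margin per unit = R$129.27 − R$66.88 = R$62.39.
Units = (FC + target) / CM = (R$1,289,400 + R$1,768,000) / R$62.39 = 49,004.65, so 49,005 boards.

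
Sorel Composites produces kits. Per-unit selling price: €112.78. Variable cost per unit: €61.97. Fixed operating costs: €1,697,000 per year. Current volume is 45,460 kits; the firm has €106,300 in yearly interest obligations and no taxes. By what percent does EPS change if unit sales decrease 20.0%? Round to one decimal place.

-91.2%

Total contribution margin = 45,460 × €50.81 = €2,309,822.60.
Operating income = contribution − fixed costs = €2,309,822.60 − €1,697,000 = €612,822.60.
After interest of €106,300.00, pre-tax earnings = €506,522.60.
Degree of combined leverage = contribution ÷ (EBIT − I) = €2,309,822.60 ÷ €506,522.60 = 4.5602.
%ΔEPS = DCL × %ΔSales = 4.5602 × -20.0% = -91.2%.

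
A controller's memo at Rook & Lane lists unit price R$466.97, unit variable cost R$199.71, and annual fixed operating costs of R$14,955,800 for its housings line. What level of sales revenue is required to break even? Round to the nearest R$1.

R$26,131,520

CM per unit = R$466.97 − R$199.71 = R$267.26; CM ratio = R$267.26 / R$466.97 = 0.5723.
Break-even revenue = fixed costs × price ÷ CM = R$14,955,800 × R$466.97 ÷ R$267.26 = R$26,131,520.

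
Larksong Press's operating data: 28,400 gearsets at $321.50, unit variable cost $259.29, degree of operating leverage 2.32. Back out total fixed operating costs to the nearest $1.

$1,005,228

Contribution at this volume is 28,400 × $62.21 = $1,766,764.00.
Since DOL = CM ÷ EBIT, EBIT = $1,766,764.00 ÷ 2.32 = $761,536.21.
Fixed costs = CM − EBIT = $1,766,764.00 − $761,536.21 = $1,005,228.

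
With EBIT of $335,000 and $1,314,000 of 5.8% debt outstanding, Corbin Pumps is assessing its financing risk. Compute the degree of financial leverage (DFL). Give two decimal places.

Annual interest charges come to $76,212.00.
DFL = EBIT ÷ (EBIT − I) = $335,000 ÷ ($335,000 − $76,212.00) = $335,000 ÷ $258,788.00 = 1.2945.

1.29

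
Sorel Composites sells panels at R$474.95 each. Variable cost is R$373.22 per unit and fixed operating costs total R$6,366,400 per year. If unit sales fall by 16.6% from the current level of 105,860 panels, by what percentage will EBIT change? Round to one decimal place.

-40.6%

Contribution at this volume is 105,860 × R$101.73 = R$10,769,137.80.
Subtracting fixed costs: EBIT = R$10,769,137.80 − R$6,366,400 = R$4,402,737.80.
Degree of operating leverage = R$10,769,137.80 / R$4,402,737.80 = 2.4460.
%ΔEBIT = DOL × %ΔSales = 2.4460 × -16.6% = -40.6%.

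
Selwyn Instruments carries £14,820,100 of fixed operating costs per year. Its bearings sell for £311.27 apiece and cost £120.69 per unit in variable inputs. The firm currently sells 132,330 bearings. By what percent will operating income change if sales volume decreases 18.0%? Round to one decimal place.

Total contribution margin = 132,330 × £190.58 = £25,219,451.40.
Operating income = contribution − fixed costs = £25,219,451.40 − £14,820,100 = £10,399,351.40.
DOL = contribution ÷ EBIT = £25,219,451.40 ÷ £10,399,351.40 = 2.4251.
Operating income changes by 2.4251 × -18.0% = -43.7%.

-43.7%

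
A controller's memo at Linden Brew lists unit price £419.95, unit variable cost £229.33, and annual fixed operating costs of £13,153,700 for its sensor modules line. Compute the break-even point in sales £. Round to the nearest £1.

£28,978,577

Contribution margin per unit = £419.95 − £229.33 = £190.62, a CM ratio of £190.62 ÷ £419.95 = 0.4539.
Break-even revenue = fixed costs × price ÷ CM = £13,153,700 × £419.95 ÷ £190.62 = £28,978,577.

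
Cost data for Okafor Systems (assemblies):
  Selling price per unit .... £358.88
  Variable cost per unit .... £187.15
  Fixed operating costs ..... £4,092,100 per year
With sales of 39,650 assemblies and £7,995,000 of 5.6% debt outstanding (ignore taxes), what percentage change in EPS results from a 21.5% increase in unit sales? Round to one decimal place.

+64.5%

Contribution at this volume is 39,650 × £171.73 = £6,809,094.50.
EBIT = £6,809,094.50 − £4,092,100 = £2,716,994.50.
Interest = £447,720.00, so EBIT − I = £2,269,274.50.
Degree of combined leverage = contribution ÷ (EBIT − I) = £6,809,094.50 ÷ £2,269,274.50 = 3.0006.
%ΔEPS = DCL × %ΔSales = 3.0006 × +21.5% = +64.5%.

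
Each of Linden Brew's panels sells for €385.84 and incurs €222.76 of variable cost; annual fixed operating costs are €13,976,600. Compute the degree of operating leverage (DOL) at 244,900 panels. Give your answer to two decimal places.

Contribution at this volume is 244,900 × €163.08 = €39,938,292.00.
Operating income = contribution − fixed costs = €39,938,292.00 − €13,976,600 = €25,961,692.00.
Degree of operating leverage = €39,938,292.00 / €25,961,692.00 = 1.5384.

1.54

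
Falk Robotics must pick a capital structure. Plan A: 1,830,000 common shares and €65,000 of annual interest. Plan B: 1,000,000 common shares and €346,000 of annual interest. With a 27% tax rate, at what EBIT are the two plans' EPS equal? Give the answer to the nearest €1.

€684,554

Set EPS_A = EPS_B: (EBIT − €65,000)(1 − 0.27) ÷ 1,830,000 = (EBIT − €346,000)(1 − 0.27) ÷ 1,000,000.
The (1 − t) factor cancels: (EBIT − 65,000) × 1,000,000 = (EBIT − 346,000) × 1,830,000.
EBIT × (1,830,000 − 1,000,000) = 346,000 × 1,830,000 − 65,000 × 1,000,000 = 568,180,000,000, so EBIT = 568,180,000,000 ÷ 830,000 = 684,554.22.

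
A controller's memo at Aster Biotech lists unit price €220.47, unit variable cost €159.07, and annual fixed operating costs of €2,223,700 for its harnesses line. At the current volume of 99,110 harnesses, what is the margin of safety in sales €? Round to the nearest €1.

€13,866,105

Contribution margin per unit = €220.47 − €159.07 = €61.40. Break-even units = €2,223,700 ÷ €61.40 = 36,216.61; break-even revenue = 36,216.61 × €220.47 = €7,984,676.53.
Current sales = 99,110 × €220.47 = €21,850,781.70.
Margin of safety = €21,850,781.70 − €7,984,676.53 = €13,866,105.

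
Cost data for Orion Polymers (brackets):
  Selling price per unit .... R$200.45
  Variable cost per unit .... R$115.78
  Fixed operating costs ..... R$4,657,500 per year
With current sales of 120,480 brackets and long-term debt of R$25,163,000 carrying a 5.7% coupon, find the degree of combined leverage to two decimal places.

Contribution at this volume is 120,480 × R$84.67 = R$10,201,041.60.
Operating income = contribution − fixed costs = R$10,201,041.60 − R$4,657,500 = R$5,543,541.60. Interest = R$1,434,291.00, so EBIT − I = R$4,109,250.60.
Degree of total leverage = total CM / (EBIT − interest) = R$10,201,041.60 / R$4,109,250.60 = 2.4825.

2.48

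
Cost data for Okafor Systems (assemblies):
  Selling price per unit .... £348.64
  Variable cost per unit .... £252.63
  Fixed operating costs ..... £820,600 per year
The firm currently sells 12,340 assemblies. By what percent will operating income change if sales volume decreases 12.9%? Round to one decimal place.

-42.0%

Total contribution margin = 12,340 × £96.01 = £1,184,763.40.
Operating income = contribution − fixed costs = £1,184,763.40 − £820,600 = £364,163.40.
DOL = contribution ÷ EBIT = £1,184,763.40 ÷ £364,163.40 = 3.2534.
So EBIT moves 3.2534 × (-12.9%) = -42.0%.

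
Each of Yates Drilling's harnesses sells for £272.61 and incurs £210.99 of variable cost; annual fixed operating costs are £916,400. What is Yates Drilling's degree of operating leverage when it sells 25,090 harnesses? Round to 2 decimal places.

2.46

Total contribution margin = 25,090 × £61.62 = £1,546,045.80.
Subtracting fixed costs: EBIT = £1,546,045.80 − £916,400 = £629,645.80.
So DOL = total CM / EBIT = £1,546,045.80 / £629,645.80 = 2.4554.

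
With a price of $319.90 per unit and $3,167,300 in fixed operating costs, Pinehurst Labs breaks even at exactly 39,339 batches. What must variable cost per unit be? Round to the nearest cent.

$239.39

At break-even, FC = Q × (P − VC), so P − VC = $3,167,300 ÷ 39,339 = $80.5130.
Variable cost per unit = $319.90 − $80.5130 = $239.39.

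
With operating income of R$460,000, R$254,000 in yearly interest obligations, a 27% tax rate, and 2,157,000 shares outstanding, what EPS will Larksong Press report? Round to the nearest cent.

R$0.07

Pre-tax income = R$460,000 − R$254,000.00 = R$206,000.00.
Net income = R$206,000.00 × (1 − 0.27) = R$150,380.00.
Per share: R$150,380.00 / 2,157,000 shares = R$0.07.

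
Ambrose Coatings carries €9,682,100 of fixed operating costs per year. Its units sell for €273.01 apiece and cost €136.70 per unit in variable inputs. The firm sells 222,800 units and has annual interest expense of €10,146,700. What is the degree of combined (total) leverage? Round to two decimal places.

2.88

Total contribution margin = 222,800 × €136.31 = €30,369,868.00.
EBIT = €30,369,868.00 − €9,682,100 = €20,687,768.00. Interest = €10,146,700.00.
DOL = €30,369,868.00 ÷ €20,687,768.00 = 1.4680; DFL = €20,687,768.00 ÷ €10,541,068.00 = 1.9626.
Combined leverage = 1.4680 × 1.9626 = 2.8811.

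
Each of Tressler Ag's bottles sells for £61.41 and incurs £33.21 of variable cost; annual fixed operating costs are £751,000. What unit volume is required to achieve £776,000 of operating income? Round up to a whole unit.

Contribution margin per unit = £61.41 − £33.21 = £28.20.
Need Q such that Q × £28.20 − £751,000 = £776,000, i.e. Q = £1,527,000 / £28.20 = 54,148.94 → 54,149.

54,149 bottles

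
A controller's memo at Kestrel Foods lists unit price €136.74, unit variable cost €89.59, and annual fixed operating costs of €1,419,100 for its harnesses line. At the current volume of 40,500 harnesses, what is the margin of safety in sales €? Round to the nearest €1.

Unit CM = price − variable cost = €136.74 − €89.59 = €47.15. Break-even units = €1,419,100 ÷ €47.15 = 30,097.56; break-even revenue = 30,097.56 × €136.74 = €4,115,540.49.
Current sales = 40,500 × €136.74 = €5,537,970.00.
Margin of safety = €5,537,970.00 − €4,115,540.49 = €1,422,430.

€1,422,430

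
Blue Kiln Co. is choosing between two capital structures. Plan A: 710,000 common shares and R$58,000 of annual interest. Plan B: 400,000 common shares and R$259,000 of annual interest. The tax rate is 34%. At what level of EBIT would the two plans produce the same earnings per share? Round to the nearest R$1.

Set EPS_A = EPS_B: (EBIT − R$58,000)(1 − 0.34) ÷ 710,000 = (EBIT − R$259,000)(1 − 0.34) ÷ 400,000.
The (1 − t) factor cancels: (EBIT − 58,000) × 400,000 = (EBIT − 259,000) × 710,000.
Solving, EBIT = (259,000·710,000 − 58,000·400,000) / (710,000 − 400,000) = 160,690,000,000 / 310,000 = 518,354.84.

R$518,355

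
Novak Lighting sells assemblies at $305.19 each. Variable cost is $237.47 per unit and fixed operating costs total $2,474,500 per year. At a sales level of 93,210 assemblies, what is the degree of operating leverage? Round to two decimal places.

1.64

Contribution at this volume is 93,210 × $67.72 = $6,312,181.20.
EBIT = $6,312,181.20 − $2,474,500 = $3,837,681.20.
Degree of operating leverage = $6,312,181.20 / $3,837,681.20 = 1.6448.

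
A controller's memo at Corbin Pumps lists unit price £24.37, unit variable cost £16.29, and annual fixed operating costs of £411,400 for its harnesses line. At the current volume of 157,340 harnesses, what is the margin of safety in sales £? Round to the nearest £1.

Each unit contributes £24.37 − £16.29 = £8.08. Break-even units = £411,400 ÷ £8.08 = 50,915.84; break-even revenue = 50,915.84 × £24.37 = £1,240,819.06.
Actual sales revenue = 157,340 × £24.37 = £3,834,375.80.
Margin of safety = £3,834,375.80 − £1,240,819.06 = £2,593,557.

£2,593,557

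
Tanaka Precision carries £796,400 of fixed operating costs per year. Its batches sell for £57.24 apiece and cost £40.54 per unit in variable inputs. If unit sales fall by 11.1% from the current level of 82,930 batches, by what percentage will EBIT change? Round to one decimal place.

-26.1%

Total contribution margin = 82,930 × £16.70 = £1,384,931.00.
Subtracting fixed costs: EBIT = £1,384,931.00 − £796,400 = £588,531.00.
DOL = contribution ÷ EBIT = £1,384,931.00 ÷ £588,531.00 = 2.3532.
%ΔEBIT = DOL × %ΔSales = 2.3532 × -11.1% = -26.1%.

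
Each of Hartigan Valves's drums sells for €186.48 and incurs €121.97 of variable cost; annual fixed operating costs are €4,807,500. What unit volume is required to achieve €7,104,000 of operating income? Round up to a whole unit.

184,646 drums

Each unit contributes €186.48 − €121.97 = €64.51.
Required volume = (fixed costs + target profit) ÷ CM = (€4,807,500 + €7,104,000) ÷ €64.51 = 184,645.79, so 184,646 drums.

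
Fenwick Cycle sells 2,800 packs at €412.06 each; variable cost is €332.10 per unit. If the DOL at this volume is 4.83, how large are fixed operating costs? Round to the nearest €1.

At 2,800 units, contribution = 2,800 × €79.96 = €223,888.00.
DOL = contribution / EBIT, so EBIT = €223,888.00 / 4.83 = €46,353.62.
Fixed costs = CM − EBIT = €223,888.00 − €46,353.62 = €177,534.

€177,534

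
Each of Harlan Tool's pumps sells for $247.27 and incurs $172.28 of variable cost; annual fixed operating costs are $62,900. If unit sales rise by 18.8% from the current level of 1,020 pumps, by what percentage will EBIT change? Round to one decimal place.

+105.8%

Contribution at this volume is 1,020 × $74.99 = $76,489.80.
EBIT = $76,489.80 − $62,900 = $13,589.80.
Degree of operating leverage = $76,489.80 / $13,589.80 = 5.6285.
So EBIT moves 5.6285 × (+18.8%) = +105.8%.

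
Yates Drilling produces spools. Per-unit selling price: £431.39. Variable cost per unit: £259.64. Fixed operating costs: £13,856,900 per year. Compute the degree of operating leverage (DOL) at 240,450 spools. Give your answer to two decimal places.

1.50

Contribution at this volume is 240,450 × £171.75 = £41,297,287.50.
Subtracting fixed costs: EBIT = £41,297,287.50 − £13,856,900 = £27,440,387.50.
Degree of operating leverage = £41,297,287.50 / £27,440,387.50 = 1.5050.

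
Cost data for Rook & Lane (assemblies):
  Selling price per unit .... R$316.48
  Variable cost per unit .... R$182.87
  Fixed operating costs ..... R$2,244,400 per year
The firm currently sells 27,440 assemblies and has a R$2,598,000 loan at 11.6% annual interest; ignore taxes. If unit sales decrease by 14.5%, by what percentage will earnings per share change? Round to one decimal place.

-47.4%

At 27,440 units, contribution = 27,440 × R$133.61 = R$3,666,258.40.
Operating income = contribution − fixed costs = R$3,666,258.40 − R$2,244,400 = R$1,421,858.40.
Interest = R$301,368.00, so EBIT − I = R$1,120,490.40.
DCL = total CM / (EBIT − I) = R$3,666,258.40 / R$1,120,490.40 = 3.2720.
%ΔEPS = DCL × %ΔSales = 3.2720 × -14.5% = -47.4%.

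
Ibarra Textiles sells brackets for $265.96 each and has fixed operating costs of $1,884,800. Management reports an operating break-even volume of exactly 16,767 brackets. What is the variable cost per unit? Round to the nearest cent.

$153.55

Contribution per unit must be FC / Q = $1,884,800 / 16,767 = $112.4113.
Variable cost per unit = $265.96 − $112.4113 = $153.55.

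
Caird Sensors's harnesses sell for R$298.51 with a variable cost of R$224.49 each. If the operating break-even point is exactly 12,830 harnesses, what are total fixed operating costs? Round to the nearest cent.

Contribution margin per unit = R$298.51 − R$224.49 = R$74.02.
Since BE = FC / CM, FC = 12,830 × R$74.02 = R$949,676.60.

R$949,676.60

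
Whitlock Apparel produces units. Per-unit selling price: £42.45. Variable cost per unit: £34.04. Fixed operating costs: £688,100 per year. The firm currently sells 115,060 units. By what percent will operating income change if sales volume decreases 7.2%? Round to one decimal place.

-24.9%

Contribution at this volume is 115,060 × £8.41 = £967,654.60.
Operating income = contribution − fixed costs = £967,654.60 − £688,100 = £279,554.60.
So DOL = total CM / EBIT = £967,654.60 / £279,554.60 = 3.4614.
So EBIT moves 3.4614 × (-7.2%) = -24.9%.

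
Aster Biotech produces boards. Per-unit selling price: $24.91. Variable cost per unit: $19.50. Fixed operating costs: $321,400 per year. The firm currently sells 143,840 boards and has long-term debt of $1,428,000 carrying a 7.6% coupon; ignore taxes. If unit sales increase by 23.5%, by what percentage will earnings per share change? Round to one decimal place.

+52.5%

Total contribution margin = 143,840 × $5.41 = $778,174.40.
EBIT = $778,174.40 − $321,400 = $456,774.40.
After interest of $108,528.00, pre-tax earnings = $348,246.40.
Degree of combined leverage = contribution ÷ (EBIT − I) = $778,174.40 ÷ $348,246.40 = 2.2346.
%ΔEPS = DCL × %ΔSales = 2.2346 × +23.5% = +52.5%.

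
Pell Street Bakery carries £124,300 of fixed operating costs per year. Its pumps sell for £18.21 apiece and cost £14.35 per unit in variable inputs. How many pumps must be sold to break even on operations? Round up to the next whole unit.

32,203 pumps

Unit CM = price − variable cost = £18.21 − £14.35 = £3.86.
Units to break even: £124,300 ÷ £3.86 = 32,202.07, rounded up to 32,203.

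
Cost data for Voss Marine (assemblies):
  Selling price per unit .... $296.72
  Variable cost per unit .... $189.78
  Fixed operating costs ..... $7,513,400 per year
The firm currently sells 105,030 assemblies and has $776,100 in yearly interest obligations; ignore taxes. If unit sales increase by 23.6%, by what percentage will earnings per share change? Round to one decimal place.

Total contribution margin = 105,030 × $106.94 = $11,231,908.20.
Subtracting fixed costs: EBIT = $11,231,908.20 − $7,513,400 = $3,718,508.20.
After interest of $776,100.00, pre-tax earnings = $2,942,408.20.
DCL = total CM / (EBIT − I) = $11,231,908.20 / $2,942,408.20 = 3.8173.
EPS therefore changes by 3.8173 × (+23.6%) = +90.1%.

+90.1%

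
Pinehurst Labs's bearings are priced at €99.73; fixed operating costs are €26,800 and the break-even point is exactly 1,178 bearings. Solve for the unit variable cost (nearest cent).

At break-even, FC = Q × (P − VC), so P − VC = €26,800 ÷ 1,178 = €22.7504.
Variable cost per unit = €99.73 − €22.7504 = €76.98.

€76.98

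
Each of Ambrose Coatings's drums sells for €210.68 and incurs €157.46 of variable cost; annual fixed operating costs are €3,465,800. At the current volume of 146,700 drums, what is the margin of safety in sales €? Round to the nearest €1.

Unit CM = price − variable cost = €210.68 − €157.46 = €53.22. Break-even units = €3,465,800 ÷ €53.22 = 65,122.13; break-even revenue = 65,122.13 × €210.68 = €13,719,931.30.
Current sales = 146,700 × €210.68 = €30,906,756.00.
Margin of safety = €30,906,756.00 − €13,719,931.30 = €17,186,825.

€17,186,825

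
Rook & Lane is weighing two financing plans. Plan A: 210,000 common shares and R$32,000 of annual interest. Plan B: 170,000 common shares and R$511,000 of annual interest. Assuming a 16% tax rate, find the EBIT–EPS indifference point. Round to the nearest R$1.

Set EPS_A = EPS_B: (EBIT − R$32,000)(1 − 0.16) ÷ 210,000 = (EBIT − R$511,000)(1 − 0.16) ÷ 170,000.
Cancelling (1 − t) and cross-multiplying: 170,000·(EBIT − 32,000) = 210,000·(EBIT − 511,000).
Solving, EBIT = (511,000·210,000 − 32,000·170,000) / (210,000 − 170,000) = 101,870,000,000 / 40,000 = 2,546,750.00.

R$2,546,750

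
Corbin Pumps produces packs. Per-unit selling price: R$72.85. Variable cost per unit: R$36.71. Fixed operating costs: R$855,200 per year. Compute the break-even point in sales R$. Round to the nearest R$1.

R$1,723,888

CM per unit = R$72.85 − R$36.71 = R$36.14; CM ratio = R$36.14 / R$72.85 = 0.4961.
Break-even revenue = fixed costs × price ÷ CM = R$855,200 × R$72.85 ÷ R$36.14 = R$1,723,888.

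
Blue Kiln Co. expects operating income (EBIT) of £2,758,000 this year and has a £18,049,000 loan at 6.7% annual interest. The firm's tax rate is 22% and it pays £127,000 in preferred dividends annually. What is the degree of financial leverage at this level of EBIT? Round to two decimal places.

Interest = £1,209,283.00.
Preferred dividends grossed up pre-tax: £127,000 / (1 − 0.22) = £162,820.51.
DFL = EBIT ÷ [EBIT − I − D_p/(1−t)] = £2,758,000 ÷ [£2,758,000 − £1,209,283.00 − £162,820.51] = £2,758,000 ÷ £1,385,896.49 = 1.9900.

1.99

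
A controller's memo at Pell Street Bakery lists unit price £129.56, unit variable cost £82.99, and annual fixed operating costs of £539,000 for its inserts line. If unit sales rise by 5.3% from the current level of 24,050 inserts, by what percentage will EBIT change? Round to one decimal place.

Total contribution margin = 24,050 × £46.57 = £1,120,008.50.
EBIT = £1,120,008.50 − £539,000 = £581,008.50.
DOL = contribution ÷ EBIT = £1,120,008.50 ÷ £581,008.50 = 1.9277.
So EBIT moves 1.9277 × (+5.3%) = +10.2%.

+10.2%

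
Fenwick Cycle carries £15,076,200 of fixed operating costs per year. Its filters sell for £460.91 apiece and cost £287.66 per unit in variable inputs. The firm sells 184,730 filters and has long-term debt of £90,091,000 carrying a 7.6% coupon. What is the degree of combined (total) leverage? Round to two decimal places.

Total contribution margin = 184,730 × £173.25 = £32,004,472.50.
Subtracting fixed costs: EBIT = £32,004,472.50 − £15,076,200 = £16,928,272.50. Interest = £6,846,916.00.
DOL = £32,004,472.50 ÷ £16,928,272.50 = 1.8906; DFL = £16,928,272.50 ÷ £10,081,356.50 = 1.6792.
Combined leverage = 1.8906 × 1.6792 = 3.1747.

3.17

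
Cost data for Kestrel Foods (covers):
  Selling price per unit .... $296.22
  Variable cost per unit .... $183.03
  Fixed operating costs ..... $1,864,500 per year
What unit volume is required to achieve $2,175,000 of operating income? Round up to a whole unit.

35,688 covers

Contribution margin per unit = $296.22 − $183.03 = $113.19.
Units = (FC + target) / CM = ($1,864,500 + $2,175,000) / $113.19 = 35,687.78, so 35,688 covers.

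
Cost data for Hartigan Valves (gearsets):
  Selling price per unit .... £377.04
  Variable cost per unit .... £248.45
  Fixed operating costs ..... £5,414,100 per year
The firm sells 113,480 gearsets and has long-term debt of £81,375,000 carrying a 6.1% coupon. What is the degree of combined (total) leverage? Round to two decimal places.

3.46

Contribution at this volume is 113,480 × £128.59 = £14,592,393.20.
Subtracting fixed costs: EBIT = £14,592,393.20 − £5,414,100 = £9,178,293.20. Interest = £4,963,875.00, so EBIT − I = £4,214,418.20.
Degree of total leverage = total CM / (EBIT − interest) = £14,592,393.20 / £4,214,418.20 = 3.4625.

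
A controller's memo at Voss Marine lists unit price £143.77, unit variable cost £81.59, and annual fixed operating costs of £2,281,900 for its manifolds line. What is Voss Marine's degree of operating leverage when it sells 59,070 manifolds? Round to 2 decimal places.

Total contribution margin = 59,070 × £62.18 = £3,672,972.60.
Operating income = contribution − fixed costs = £3,672,972.60 − £2,281,900 = £1,391,072.60.
DOL = contribution ÷ EBIT = £3,672,972.60 ÷ £1,391,072.60 = 2.6404.

2.64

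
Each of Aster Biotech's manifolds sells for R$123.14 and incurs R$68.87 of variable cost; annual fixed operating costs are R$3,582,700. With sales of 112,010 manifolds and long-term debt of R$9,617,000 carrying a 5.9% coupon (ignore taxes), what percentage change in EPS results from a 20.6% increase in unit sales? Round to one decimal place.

At 112,010 units, contribution = 112,010 × R$54.27 = R$6,078,782.70.
Subtracting fixed costs: EBIT = R$6,078,782.70 − R$3,582,700 = R$2,496,082.70.
After interest of R$567,403.00, pre-tax earnings = R$1,928,679.70.
DCL = total CM / (EBIT − I) = R$6,078,782.70 / R$1,928,679.70 = 3.1518.
EPS therefore changes by 3.1518 × (+20.6%) = +64.9%.

+64.9%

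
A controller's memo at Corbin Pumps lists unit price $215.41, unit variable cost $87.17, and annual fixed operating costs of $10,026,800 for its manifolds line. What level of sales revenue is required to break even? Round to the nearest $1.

$16,842,428

CM per unit = $215.41 − $87.17 = $128.24; CM ratio = $128.24 / $215.41 = 0.5953.
Break-even sales = FC ÷ CM ratio = $10,026,800 × $215.41 / $128.24 = $16,842,428.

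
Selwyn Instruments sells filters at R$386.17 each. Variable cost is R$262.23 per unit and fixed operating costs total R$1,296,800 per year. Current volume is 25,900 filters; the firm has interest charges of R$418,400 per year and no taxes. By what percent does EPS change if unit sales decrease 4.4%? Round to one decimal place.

Contribution at this volume is 25,900 × R$123.94 = R$3,210,046.00.
EBIT = R$3,210,046.00 − R$1,296,800 = R$1,913,246.00.
After interest of R$418,400.00, pre-tax earnings = R$1,494,846.00.
DCL = total CM / (EBIT − I) = R$3,210,046.00 / R$1,494,846.00 = 2.1474.
EPS therefore changes by 2.1474 × (-4.4%) = -9.4%.

-9.4%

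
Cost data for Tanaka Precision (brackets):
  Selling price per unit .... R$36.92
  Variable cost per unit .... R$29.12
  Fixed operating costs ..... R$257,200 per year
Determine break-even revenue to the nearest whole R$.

R$1,217,413

Contribution margin per unit = R$36.92 − R$29.12 = R$7.80, a CM ratio of R$7.80 ÷ R$36.92 = 0.2113.
Break-even revenue = fixed costs × price ÷ CM = R$257,200 × R$36.92 ÷ R$7.80 = R$1,217,413.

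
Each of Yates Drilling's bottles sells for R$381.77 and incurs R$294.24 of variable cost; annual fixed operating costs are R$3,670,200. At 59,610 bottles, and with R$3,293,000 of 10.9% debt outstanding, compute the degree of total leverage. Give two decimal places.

Total contribution margin = 59,610 × R$87.53 = R$5,217,663.30.
Operating income = contribution − fixed costs = R$5,217,663.30 − R$3,670,200 = R$1,547,463.30. Interest = R$358,937.00, so EBIT − I = R$1,188,526.30.
DCL = contribution ÷ (EBIT − I) = R$5,217,663.30 ÷ R$1,188,526.30 = 4.3900.

4.39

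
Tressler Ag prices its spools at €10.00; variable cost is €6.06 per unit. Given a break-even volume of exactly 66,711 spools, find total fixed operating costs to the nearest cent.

€262,841.34

Unit CM = price − variable cost = €10.00 − €6.06 = €3.94.
Fixed costs = break-even units × CM = 66,711 × €3.94 = €262,841.34.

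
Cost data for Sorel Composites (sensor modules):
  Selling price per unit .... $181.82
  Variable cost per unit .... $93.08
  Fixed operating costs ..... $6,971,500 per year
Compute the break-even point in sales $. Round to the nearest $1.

$14,283,955

Contribution margin per unit = $181.82 − $93.08 = $88.74, a CM ratio of $88.74 ÷ $181.82 = 0.4881.
Break-even sales = FC ÷ CM ratio = $6,971,500 × $181.82 / $88.74 = $14,283,955.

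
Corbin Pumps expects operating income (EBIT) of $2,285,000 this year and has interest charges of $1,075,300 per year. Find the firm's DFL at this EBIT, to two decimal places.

Annual interest charges come to $1,075,300.00.
Degree of financial leverage = EBIT / (EBIT − interest) = $2,285,000 / $1,209,700.00 = 1.8889.

1.89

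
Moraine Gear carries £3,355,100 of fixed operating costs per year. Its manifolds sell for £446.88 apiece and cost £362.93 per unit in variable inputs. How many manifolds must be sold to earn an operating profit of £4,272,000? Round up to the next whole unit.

Unit CM = price − variable cost = £446.88 − £362.93 = £83.95.
Need Q such that Q × £83.95 − £3,355,100 = £4,272,000, i.e. Q = £7,627,100 / £83.95 = 90,852.89 → 90,853.

90,853 manifolds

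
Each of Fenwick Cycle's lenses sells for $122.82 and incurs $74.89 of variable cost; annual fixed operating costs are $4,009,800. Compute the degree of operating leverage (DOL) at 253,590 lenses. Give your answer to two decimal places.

Contribution at this volume is 253,590 × $47.93 = $12,154,568.70.
EBIT = $12,154,568.70 − $4,009,800 = $8,144,768.70.
So DOL = total CM / EBIT = $12,154,568.70 / $8,144,768.70 = 1.4923.

1.49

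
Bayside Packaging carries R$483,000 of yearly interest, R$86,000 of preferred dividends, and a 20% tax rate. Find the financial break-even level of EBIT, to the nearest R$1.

R$590,500

Grossing the preferred dividend up to pre-tax terms: R$86,000 / (1 − 0.20) = R$107,500.00.
EPS = 0 when EBIT covers interest plus the pre-tax preferred burden: R$483,000 + R$107,500.00 = R$590,500.00.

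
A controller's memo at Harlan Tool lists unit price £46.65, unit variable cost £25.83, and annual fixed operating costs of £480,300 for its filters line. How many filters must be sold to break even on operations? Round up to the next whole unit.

23,070 filters

Each unit contributes £46.65 − £25.83 = £20.82.
Break-even Q = £480,300 / £20.82 = 23,069.16 → 23,070 filters.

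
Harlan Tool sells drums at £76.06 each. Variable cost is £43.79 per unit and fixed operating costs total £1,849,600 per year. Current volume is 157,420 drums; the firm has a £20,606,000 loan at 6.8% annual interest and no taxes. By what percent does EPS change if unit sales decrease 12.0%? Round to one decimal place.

Total contribution margin = 157,420 × £32.27 = £5,079,943.40.
EBIT = £5,079,943.40 − £1,849,600 = £3,230,343.40.
After interest of £1,401,208.00, pre-tax earnings = £1,829,135.40.
Degree of combined leverage = contribution ÷ (EBIT − I) = £5,079,943.40 ÷ £1,829,135.40 = 2.7772.
EPS therefore changes by 2.7772 × (-12.0%) = -33.3%.

-33.3%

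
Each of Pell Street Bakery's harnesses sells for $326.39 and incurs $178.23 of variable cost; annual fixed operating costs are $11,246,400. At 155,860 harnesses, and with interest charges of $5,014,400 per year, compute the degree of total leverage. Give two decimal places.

Total contribution margin = 155,860 × $148.16 = $23,092,217.60.
EBIT = $23,092,217.60 − $11,246,400 = $11,845,817.60. Interest = $5,014,400.00, so EBIT − I = $6,831,417.60.
Degree of total leverage = total CM / (EBIT − interest) = $23,092,217.60 / $6,831,417.60 = 3.3803.

3.38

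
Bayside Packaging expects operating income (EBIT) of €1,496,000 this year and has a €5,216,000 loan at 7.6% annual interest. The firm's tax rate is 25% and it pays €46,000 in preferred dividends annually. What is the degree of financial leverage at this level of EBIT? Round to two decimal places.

Interest = €396,416.00.
Preferred dividends grossed up pre-tax: €46,000 / (1 − 0.25) = €61,333.33.
DFL = EBIT ÷ [EBIT − I − D_p/(1−t)] = €1,496,000 ÷ [€1,496,000 − €396,416.00 − €61,333.33] = €1,496,000 ÷ €1,038,250.67 = 1.4409.

1.44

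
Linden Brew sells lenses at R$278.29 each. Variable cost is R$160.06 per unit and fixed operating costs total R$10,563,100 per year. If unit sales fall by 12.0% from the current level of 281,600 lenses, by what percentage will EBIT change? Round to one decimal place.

-17.6%

Total contribution margin = 281,600 × R$118.23 = R$33,293,568.00.
EBIT = R$33,293,568.00 − R$10,563,100 = R$22,730,468.00.
DOL = contribution ÷ EBIT = R$33,293,568.00 ÷ R$22,730,468.00 = 1.4647.
Operating income changes by 1.4647 × -12.0% = -17.6%.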